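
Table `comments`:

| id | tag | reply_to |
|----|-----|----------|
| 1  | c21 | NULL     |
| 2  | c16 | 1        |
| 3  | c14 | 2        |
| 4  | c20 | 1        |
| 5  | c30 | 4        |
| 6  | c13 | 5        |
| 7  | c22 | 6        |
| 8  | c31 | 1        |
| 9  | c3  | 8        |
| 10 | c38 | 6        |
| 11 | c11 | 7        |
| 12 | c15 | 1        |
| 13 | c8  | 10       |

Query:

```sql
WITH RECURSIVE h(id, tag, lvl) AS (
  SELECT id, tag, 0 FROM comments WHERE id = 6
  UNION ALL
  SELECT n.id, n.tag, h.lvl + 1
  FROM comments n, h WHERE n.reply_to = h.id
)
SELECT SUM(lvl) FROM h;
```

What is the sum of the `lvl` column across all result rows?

Base: id=6 (c13) at lvl 0.
Iteration 1: rows with reply_to in {6} -> c22 (id 7, lvl 1), c38 (id 10, lvl 1).
Iteration 2: rows with reply_to in {7,10} -> c11 (id 11, lvl 2), c8 (id 13, lvl 2).
Iteration 3: no rows with reply_to in {11,13}; recursion stops.
SUM(lvl) = 0 + 1 + 1 + 2 + 2 = 6.

6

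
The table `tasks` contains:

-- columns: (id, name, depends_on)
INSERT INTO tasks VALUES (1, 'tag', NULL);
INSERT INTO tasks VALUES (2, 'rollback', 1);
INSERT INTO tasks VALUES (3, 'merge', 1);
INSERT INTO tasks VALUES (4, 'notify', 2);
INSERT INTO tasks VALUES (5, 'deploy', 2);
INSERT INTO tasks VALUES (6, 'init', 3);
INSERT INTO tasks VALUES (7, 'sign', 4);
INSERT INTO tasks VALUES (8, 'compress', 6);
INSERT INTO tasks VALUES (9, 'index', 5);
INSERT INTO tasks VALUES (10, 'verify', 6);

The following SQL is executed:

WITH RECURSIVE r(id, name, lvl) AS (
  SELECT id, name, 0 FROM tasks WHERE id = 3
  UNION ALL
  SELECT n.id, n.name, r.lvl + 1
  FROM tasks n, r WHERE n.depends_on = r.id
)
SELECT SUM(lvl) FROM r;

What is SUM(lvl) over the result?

Base: id=3 (merge) at lvl 0.
Iteration 1: rows with depends_on in {3} -> init (id 6, lvl 1).
Iteration 2: rows with depends_on in {6} -> compress (id 8, lvl 2), verify (id 10, lvl 2).
Iteration 3: no rows with depends_on in {8,10}; recursion stops.
SUM(lvl) = 0 + 1 + 2 + 2 = 5.

5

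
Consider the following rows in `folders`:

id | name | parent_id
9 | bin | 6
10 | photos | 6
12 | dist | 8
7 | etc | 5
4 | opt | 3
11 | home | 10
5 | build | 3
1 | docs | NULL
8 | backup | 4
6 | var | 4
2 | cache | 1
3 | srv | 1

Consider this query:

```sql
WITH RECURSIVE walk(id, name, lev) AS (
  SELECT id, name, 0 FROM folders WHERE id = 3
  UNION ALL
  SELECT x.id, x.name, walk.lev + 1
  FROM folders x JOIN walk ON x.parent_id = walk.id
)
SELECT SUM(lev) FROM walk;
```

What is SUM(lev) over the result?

Base: id=3 (srv) at lev 0.
Iteration 1: rows with parent_id in {3} -> opt (id 4, lev 1), build (id 5, lev 1).
Iteration 2: rows with parent_id in {4,5} -> var (id 6, lev 2), etc (id 7, lev 2), backup (id 8, lev 2).
Iteration 3: rows with parent_id in {6,7,8} -> bin (id 9, lev 3), photos (id 10, lev 3), dist (id 12, lev 3).
Iteration 4: rows with parent_id in {9,10,12} -> home (id 11, lev 4).
Iteration 5: no rows with parent_id in {11}; recursion stops.
SUM(lev) = 0 + 1 + 1 + 2 + 2 + 2 + 3 + 3 + 3 + 4 = 21.

21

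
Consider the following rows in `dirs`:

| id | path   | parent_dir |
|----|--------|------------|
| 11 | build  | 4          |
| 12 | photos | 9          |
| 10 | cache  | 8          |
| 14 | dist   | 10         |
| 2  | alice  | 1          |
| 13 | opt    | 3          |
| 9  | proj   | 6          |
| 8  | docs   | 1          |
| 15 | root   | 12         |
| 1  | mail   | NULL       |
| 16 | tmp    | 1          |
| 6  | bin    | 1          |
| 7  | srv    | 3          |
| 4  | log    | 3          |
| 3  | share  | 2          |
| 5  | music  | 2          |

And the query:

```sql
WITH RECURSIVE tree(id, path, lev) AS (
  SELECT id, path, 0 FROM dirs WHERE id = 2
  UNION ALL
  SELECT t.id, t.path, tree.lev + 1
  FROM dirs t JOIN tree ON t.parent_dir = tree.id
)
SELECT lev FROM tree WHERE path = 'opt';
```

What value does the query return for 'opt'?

2

Base: id=2 (alice) at lev 0.
Iteration 1: rows with parent_dir in {2} -> share (id 3, lev 1), music (id 5, lev 1).
Iteration 2: rows with parent_dir in {3,5} -> log (id 4, lev 2), srv (id 7, lev 2), opt (id 13, lev 2).
Iteration 3: rows with parent_dir in {4,7,13} -> build (id 11, lev 3).
Iteration 4: no rows with parent_dir in {11}; recursion stops.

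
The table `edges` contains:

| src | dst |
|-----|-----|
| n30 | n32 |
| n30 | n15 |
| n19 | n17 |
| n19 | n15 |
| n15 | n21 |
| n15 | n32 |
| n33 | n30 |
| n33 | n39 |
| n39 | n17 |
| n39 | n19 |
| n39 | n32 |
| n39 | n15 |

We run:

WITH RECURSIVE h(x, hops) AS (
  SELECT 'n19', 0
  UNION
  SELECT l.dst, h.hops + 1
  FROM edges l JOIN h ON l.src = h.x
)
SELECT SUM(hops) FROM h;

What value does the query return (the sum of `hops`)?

6

Base: (n19, hops=0).
Iteration 1: edges from {n19} -> (n15, hops=1), (n17, hops=1).
Iteration 2: edges from {n15,n17} -> (n21, hops=2), (n32, hops=2).
Iteration 3: no outgoing edges from {n21,n32}; recursion stops.
SUM(hops) = 0 + 1 + 1 + 2 + 2 = 6.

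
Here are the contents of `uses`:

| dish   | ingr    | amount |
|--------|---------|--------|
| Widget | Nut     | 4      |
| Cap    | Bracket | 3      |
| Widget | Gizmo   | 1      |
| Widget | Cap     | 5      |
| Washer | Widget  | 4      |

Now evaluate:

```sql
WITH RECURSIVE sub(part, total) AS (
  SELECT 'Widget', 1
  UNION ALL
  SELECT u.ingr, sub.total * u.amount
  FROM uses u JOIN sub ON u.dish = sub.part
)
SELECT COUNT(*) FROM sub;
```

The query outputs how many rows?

5

Base: (Widget, total=1).
Iteration 1: components of {Widget} -> Cap = 1*5 = 5, Gizmo = 1*1 = 1, Nut = 1*4 = 4.
Iteration 2: components of {Cap,Gizmo,Nut} -> Bracket = 5*3 = 15.
Iteration 3: no further components; recursion stops.
Total rows emitted: 5.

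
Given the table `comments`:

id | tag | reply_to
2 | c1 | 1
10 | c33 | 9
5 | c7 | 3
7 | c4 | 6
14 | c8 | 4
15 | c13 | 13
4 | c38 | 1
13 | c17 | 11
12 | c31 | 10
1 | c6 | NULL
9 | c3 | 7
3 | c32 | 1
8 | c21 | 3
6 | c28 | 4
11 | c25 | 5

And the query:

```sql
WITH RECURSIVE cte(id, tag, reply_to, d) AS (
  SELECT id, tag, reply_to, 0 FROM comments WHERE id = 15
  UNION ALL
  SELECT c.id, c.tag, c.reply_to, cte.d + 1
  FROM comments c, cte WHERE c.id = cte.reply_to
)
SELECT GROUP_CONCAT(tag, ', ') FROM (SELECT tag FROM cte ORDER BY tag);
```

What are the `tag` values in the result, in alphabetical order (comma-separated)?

Base: id=15 (c13), reply_to=13, d 0.
Iteration 1: join on id=13 -> c17 (id 13, reply_to=11, d 1).
Iteration 2: join on id=11 -> c25 (id 11, reply_to=5, d 2).
Iteration 3: join on id=5 -> c7 (id 5, reply_to=3, d 3).
Iteration 4: join on id=3 -> c32 (id 3, reply_to=1, d 4).
Iteration 5: join on id=1 -> c6 (id 1, reply_to=NULL, d 5).
Iteration 6: reply_to is NULL; no match; recursion stops.

c13, c17, c25, c32, c6, c7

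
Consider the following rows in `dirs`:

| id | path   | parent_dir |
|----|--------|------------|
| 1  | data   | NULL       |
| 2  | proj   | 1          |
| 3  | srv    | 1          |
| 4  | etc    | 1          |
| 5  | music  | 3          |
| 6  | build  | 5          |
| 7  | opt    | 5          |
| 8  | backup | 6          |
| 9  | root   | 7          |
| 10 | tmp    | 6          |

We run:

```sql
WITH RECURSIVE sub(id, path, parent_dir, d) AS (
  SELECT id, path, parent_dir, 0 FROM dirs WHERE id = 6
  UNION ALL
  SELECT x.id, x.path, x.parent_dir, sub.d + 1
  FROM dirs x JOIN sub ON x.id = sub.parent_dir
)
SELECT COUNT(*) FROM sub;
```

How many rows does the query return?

Base: id=6 (build), parent_dir=5, d 0.
Iteration 1: join on id=5 -> music (id 5, parent_dir=3, d 1).
Iteration 2: join on id=3 -> srv (id 3, parent_dir=1, d 2).
Iteration 3: join on id=1 -> data (id 1, parent_dir=NULL, d 3).
Iteration 4: parent_dir is NULL; no match; recursion stops.
Total rows emitted: 4.

4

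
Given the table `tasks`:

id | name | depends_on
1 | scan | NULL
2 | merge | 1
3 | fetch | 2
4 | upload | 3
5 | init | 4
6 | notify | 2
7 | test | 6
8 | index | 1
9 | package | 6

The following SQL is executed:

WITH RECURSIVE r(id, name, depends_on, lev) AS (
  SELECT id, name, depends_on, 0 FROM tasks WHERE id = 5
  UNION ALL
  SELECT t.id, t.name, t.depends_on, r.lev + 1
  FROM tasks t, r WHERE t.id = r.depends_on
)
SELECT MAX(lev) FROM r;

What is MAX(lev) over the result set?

4

Base: id=5 (init), depends_on=4, lev 0.
Iteration 1: join on id=4 -> upload (id 4, depends_on=3, lev 1).
Iteration 2: join on id=3 -> fetch (id 3, depends_on=2, lev 2).
Iteration 3: join on id=2 -> merge (id 2, depends_on=1, lev 3).
Iteration 4: join on id=1 -> scan (id 1, depends_on=NULL, lev 4).
Iteration 5: depends_on is NULL; no match; recursion stops.
lev values: 0, 1, 2, 3, 4; the maximum is 4.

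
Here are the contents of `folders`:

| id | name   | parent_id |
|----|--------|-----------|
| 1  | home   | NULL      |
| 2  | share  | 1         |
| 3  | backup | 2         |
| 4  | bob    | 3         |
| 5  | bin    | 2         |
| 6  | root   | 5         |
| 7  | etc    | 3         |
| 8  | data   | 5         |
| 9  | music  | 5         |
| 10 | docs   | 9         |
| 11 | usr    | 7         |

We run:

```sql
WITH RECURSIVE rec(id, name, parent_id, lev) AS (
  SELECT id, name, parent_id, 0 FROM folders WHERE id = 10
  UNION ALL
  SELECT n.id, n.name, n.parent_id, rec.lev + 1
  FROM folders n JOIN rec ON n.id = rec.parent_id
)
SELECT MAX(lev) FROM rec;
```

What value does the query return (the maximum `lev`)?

4

Base: id=10 (docs), parent_id=9, lev 0.
Iteration 1: join on id=9 -> music (id 9, parent_id=5, lev 1).
Iteration 2: join on id=5 -> bin (id 5, parent_id=2, lev 2).
Iteration 3: join on id=2 -> share (id 2, parent_id=1, lev 3).
Iteration 4: join on id=1 -> home (id 1, parent_id=NULL, lev 4).
Iteration 5: parent_id is NULL; no match; recursion stops.
lev values: 0, 1, 2, 3, 4; the maximum is 4.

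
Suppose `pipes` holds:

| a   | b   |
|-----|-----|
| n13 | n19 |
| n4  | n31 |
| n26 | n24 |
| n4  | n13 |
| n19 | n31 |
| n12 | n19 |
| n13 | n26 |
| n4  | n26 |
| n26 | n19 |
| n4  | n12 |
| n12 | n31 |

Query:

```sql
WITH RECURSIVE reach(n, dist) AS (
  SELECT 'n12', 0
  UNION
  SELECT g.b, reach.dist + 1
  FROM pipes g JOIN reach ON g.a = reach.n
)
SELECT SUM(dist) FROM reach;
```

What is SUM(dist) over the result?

Base: (n12, dist=0).
Iteration 1: edges from {n12} -> (n19, dist=1), (n31, dist=1).
Iteration 2: edges from {n19,n31} -> (n31, dist=2).
Iteration 3: no outgoing edges from {n31}; recursion stops.
SUM(dist) = 0 + 1 + 1 + 2 = 4.

4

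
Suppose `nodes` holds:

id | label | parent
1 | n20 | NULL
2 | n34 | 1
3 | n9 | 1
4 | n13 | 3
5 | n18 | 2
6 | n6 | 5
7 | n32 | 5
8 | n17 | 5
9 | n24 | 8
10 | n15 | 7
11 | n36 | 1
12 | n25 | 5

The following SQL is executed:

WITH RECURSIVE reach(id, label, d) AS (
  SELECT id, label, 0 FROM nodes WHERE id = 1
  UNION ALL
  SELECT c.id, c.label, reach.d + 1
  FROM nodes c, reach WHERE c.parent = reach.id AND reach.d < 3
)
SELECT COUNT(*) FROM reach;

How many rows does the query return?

Base: id=1 (n20) at d 0.
Iteration 1: rows with parent in {1} -> n34 (id 2, d 1), n9 (id 3, d 1), n36 (id 11, d 1).
Iteration 2: rows with parent in {2,3,11} -> n13 (id 4, d 2), n18 (id 5, d 2).
Iteration 3: rows with parent in {4,5} -> n6 (id 6, d 3), n32 (id 7, d 3), n17 (id 8, d 3), n25 (id 12, d 3).
Iteration 4: d < 3 fails for all current rows; recursion stops.
Total rows emitted: 10.

10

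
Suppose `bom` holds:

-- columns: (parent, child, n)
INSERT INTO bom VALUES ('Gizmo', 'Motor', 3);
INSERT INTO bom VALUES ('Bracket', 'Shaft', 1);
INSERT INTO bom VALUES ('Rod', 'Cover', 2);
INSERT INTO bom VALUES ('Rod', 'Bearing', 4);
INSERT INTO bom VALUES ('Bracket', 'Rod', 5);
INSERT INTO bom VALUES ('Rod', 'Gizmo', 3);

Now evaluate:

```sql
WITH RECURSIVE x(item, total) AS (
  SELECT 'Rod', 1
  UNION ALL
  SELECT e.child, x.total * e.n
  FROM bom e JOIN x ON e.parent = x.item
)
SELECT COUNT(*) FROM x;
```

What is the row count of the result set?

5

Base: (Rod, total=1).
Iteration 1: components of {Rod} -> Bearing = 1*4 = 4, Cover = 1*2 = 2, Gizmo = 1*3 = 3.
Iteration 2: components of {Bearing,Cover,Gizmo} -> Motor = 3*3 = 9.
Iteration 3: no further components; recursion stops.
Total rows emitted: 5.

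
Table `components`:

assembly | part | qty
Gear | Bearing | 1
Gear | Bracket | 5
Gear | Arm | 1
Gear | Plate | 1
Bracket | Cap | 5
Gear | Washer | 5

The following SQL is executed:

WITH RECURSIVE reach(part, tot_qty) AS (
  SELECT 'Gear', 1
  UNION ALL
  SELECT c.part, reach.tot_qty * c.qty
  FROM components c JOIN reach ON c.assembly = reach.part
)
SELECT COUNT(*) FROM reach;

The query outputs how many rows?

7

Base: (Gear, tot_qty=1).
Iteration 1: components of {Gear} -> Arm = 1*1 = 1, Bearing = 1*1 = 1, Bracket = 1*5 = 5, Plate = 1*1 = 1, Washer = 1*5 = 5.
Iteration 2: components of {Arm,Bearing,Bracket,Plate,Washer} -> Cap = 5*5 = 25.
Iteration 3: no further components; recursion stops.
Total rows emitted: 7.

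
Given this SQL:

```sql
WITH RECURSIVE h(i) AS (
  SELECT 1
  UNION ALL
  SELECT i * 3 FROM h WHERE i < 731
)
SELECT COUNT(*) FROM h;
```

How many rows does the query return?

Base: i=1.
Iteration 1: 1 < 731 holds -> i = 1 * 3 = 3.
Iteration 2: 3 < 731 holds -> i = 3 * 3 = 9.
Iteration 3: 9 < 731 holds -> i = 9 * 3 = 27.
Iteration 4: 27 < 731 holds -> i = 27 * 3 = 81.
Iteration 5: 81 < 731 holds -> i = 81 * 3 = 243.
Iteration 6: 243 < 731 holds -> i = 243 * 3 = 729.
Iteration 7: 729 < 731 holds -> i = 729 * 3 = 2187.
Iteration 8: 2187 < 731 fails; recursion stops.
Total rows emitted: 8.

8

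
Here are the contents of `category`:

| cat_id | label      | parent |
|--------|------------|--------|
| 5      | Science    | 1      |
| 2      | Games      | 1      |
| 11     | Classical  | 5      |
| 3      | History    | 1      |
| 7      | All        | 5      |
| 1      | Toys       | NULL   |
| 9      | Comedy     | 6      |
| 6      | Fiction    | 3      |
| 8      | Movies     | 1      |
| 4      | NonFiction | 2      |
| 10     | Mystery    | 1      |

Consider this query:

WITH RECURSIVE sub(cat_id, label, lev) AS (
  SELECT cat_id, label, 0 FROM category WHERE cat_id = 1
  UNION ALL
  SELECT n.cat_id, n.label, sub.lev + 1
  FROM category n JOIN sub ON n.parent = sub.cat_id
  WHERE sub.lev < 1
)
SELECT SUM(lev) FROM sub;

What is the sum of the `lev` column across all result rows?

5

Base: cat_id=1 (Toys) at lev 0.
Iteration 1: rows with parent in {1} -> Games (id 2, lev 1), History (id 3, lev 1), Science (id 5, lev 1), Movies (id 8, lev 1), Mystery (id 10, lev 1).
Iteration 2: lev < 1 fails for all current rows; recursion stops.
SUM(lev) = 0 + 1 + 1 + 1 + 1 + 1 = 5.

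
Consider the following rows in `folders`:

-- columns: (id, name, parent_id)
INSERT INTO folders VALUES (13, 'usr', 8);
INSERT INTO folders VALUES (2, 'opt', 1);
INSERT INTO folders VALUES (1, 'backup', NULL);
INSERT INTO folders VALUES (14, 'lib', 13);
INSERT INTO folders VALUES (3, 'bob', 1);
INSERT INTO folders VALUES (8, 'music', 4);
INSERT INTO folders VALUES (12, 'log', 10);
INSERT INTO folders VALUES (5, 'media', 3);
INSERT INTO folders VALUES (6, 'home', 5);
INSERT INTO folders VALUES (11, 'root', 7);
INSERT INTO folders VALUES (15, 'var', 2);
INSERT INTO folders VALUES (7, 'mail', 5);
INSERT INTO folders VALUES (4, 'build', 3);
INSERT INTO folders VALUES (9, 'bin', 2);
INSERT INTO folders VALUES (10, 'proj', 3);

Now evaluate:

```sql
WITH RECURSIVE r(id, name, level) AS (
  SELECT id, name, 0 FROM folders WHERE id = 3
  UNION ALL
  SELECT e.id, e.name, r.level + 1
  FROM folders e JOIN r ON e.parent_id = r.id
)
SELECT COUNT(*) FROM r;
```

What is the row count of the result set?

Base: id=3 (bob) at level 0.
Iteration 1: rows with parent_id in {3} -> build (id 4, level 1), media (id 5, level 1), proj (id 10, level 1).
Iteration 2: rows with parent_id in {4,5,10} -> home (id 6, level 2), mail (id 7, level 2), music (id 8, level 2), log (id 12, level 2).
Iteration 3: rows with parent_id in {6,7,8,12} -> root (id 11, level 3), usr (id 13, level 3).
Iteration 4: rows with parent_id in {11,13} -> lib (id 14, level 4).
Iteration 5: no rows with parent_id in {14}; recursion stops.
Total rows emitted: 11.

11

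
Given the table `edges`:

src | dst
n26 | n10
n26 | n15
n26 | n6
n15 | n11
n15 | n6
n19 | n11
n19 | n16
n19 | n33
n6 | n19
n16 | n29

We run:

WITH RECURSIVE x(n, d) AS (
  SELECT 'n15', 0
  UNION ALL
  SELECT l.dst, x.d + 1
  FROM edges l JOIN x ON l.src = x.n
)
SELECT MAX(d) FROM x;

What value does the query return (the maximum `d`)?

4

Base: (n15, d=0).
Iteration 1: edges from {n15} -> (n11, d=1), (n6, d=1).
Iteration 2: edges from {n11,n6} -> (n19, d=2).
Iteration 3: edges from {n19} -> (n11, d=3), (n16, d=3), (n33, d=3).
Iteration 4: edges from {n11,n16,n33} -> (n29, d=4).
Iteration 5: no outgoing edges from {n29}; recursion stops.
d values: 0, 1, 1, 2, 3, 3, 3, 4; the maximum is 4.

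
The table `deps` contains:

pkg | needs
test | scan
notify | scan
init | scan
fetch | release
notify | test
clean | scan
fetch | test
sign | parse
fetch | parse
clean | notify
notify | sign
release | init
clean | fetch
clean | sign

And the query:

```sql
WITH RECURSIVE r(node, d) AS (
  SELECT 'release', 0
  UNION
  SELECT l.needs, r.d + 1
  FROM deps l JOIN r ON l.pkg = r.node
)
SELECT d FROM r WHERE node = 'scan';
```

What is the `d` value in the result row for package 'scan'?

Base: (release, d=0).
Iteration 1: edges from {release} -> (init, d=1).
Iteration 2: edges from {init} -> (scan, d=2).
Iteration 3: no outgoing edges from {scan}; recursion stops.

2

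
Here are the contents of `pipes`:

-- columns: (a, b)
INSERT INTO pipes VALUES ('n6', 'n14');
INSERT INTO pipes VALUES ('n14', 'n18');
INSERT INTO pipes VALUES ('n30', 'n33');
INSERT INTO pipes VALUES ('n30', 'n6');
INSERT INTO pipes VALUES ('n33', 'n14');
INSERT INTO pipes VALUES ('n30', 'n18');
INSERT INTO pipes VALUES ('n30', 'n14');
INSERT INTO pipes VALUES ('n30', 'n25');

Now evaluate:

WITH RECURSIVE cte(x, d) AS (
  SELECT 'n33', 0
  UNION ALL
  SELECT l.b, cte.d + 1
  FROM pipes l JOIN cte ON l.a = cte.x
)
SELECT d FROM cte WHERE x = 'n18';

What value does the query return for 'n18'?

Base: (n33, d=0).
Iteration 1: edges from {n33} -> (n14, d=1).
Iteration 2: edges from {n14} -> (n18, d=2).
Iteration 3: no outgoing edges from {n18}; recursion stops.

2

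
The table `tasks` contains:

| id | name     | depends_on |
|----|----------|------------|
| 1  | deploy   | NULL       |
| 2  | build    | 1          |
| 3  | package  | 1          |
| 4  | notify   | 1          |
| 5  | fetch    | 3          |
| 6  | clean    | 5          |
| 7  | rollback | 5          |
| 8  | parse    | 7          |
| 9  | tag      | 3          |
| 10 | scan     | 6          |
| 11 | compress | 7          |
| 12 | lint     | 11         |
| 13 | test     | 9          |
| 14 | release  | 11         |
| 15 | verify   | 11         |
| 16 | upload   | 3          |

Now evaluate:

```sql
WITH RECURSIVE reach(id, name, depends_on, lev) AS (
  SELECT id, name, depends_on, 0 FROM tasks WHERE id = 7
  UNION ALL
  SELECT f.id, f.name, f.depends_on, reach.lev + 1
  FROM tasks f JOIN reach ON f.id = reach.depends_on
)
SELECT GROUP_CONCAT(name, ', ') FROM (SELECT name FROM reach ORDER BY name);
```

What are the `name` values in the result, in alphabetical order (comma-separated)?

Base: id=7 (rollback), depends_on=5, lev 0.
Iteration 1: join on id=5 -> fetch (id 5, depends_on=3, lev 1).
Iteration 2: join on id=3 -> package (id 3, depends_on=1, lev 2).
Iteration 3: join on id=1 -> deploy (id 1, depends_on=NULL, lev 3).
Iteration 4: depends_on is NULL; no match; recursion stops.

deploy, fetch, package, rollback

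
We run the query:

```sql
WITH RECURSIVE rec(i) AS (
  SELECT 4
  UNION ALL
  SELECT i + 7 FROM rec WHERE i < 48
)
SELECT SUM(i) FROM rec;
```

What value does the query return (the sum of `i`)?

228

Base: i=4.
Iteration 1: 4 < 48 holds -> i = 4 + 7 = 11.
Iteration 2: 11 < 48 holds -> i = 11 + 7 = 18.
Iteration 3: 18 < 48 holds -> i = 18 + 7 = 25.
Iteration 4: 25 < 48 holds -> i = 25 + 7 = 32.
Iteration 5: 32 < 48 holds -> i = 32 + 7 = 39.
Iteration 6: 39 < 48 holds -> i = 39 + 7 = 46.
Iteration 7: 46 < 48 holds -> i = 46 + 7 = 53.
Iteration 8: 53 < 48 fails; recursion stops.
SUM(i) = 4 + 11 + 18 + 25 + 32 + 39 + 46 + 53 = 228.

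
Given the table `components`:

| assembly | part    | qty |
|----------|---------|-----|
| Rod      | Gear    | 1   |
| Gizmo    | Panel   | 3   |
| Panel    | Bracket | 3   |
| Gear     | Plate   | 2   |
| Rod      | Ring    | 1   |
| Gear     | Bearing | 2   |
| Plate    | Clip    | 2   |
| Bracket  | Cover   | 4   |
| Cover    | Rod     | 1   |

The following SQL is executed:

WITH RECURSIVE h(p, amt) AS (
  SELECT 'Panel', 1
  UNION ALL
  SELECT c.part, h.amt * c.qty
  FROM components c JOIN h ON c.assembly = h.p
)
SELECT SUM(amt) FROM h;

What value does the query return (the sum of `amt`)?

148

Base: (Panel, amt=1).
Iteration 1: components of {Panel} -> Bracket = 1*3 = 3.
Iteration 2: components of {Bracket} -> Cover = 3*4 = 12.
Iteration 3: components of {Cover} -> Rod = 12*1 = 12.
Iteration 4: components of {Rod} -> Gear = 12*1 = 12, Ring = 12*1 = 12.
Iteration 5: components of {Gear,Ring} -> Bearing = 12*2 = 24, Plate = 12*2 = 24.
Iteration 6: components of {Bearing,Plate} -> Clip = 24*2 = 48.
Iteration 7: no further components; recursion stops.
SUM(amt) = 1 + 3 + 12 + 12 + 12 + 12 + 24 + 24 + 48 = 148.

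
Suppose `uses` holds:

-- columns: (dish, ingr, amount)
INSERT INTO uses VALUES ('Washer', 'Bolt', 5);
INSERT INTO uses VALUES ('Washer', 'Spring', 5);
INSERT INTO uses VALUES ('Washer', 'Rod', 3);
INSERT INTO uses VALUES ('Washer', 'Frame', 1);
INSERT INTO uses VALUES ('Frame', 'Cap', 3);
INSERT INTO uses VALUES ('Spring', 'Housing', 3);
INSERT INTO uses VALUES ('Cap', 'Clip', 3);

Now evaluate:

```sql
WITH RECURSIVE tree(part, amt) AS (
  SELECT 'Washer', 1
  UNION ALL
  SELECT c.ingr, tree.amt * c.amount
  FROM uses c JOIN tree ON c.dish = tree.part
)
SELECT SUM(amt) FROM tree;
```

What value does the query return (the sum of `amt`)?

Base: (Washer, amt=1).
Iteration 1: components of {Washer} -> Bolt = 1*5 = 5, Frame = 1*1 = 1, Rod = 1*3 = 3, Spring = 1*5 = 5.
Iteration 2: components of {Bolt,Frame,Rod,Spring} -> Cap = 1*3 = 3, Housing = 5*3 = 15.
Iteration 3: components of {Cap,Housing} -> Clip = 3*3 = 9.
Iteration 4: no further components; recursion stops.
SUM(amt) = 1 + 5 + 5 + 3 + 1 + 15 + 3 + 9 = 42.

42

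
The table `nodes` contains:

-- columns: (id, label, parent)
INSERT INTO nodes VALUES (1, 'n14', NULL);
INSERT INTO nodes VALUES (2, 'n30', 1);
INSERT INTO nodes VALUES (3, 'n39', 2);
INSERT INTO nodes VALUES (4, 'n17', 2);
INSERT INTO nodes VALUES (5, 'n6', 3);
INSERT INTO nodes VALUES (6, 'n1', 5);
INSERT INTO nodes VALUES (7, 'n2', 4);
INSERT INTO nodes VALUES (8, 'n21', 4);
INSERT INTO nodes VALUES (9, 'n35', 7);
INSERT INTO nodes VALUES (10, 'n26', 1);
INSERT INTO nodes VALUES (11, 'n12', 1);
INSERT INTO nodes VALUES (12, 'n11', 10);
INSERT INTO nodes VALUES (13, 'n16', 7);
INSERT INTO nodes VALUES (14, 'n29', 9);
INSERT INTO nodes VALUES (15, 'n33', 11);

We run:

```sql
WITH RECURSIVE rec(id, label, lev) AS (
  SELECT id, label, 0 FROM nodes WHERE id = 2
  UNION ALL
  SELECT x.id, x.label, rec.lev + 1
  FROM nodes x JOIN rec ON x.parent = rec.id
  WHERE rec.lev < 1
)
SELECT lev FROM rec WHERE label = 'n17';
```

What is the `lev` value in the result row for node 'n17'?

1

Base: id=2 (n30) at lev 0.
Iteration 1: rows with parent in {2} -> n39 (id 3, lev 1), n17 (id 4, lev 1).
Iteration 2: lev < 1 fails for all current rows; recursion stops.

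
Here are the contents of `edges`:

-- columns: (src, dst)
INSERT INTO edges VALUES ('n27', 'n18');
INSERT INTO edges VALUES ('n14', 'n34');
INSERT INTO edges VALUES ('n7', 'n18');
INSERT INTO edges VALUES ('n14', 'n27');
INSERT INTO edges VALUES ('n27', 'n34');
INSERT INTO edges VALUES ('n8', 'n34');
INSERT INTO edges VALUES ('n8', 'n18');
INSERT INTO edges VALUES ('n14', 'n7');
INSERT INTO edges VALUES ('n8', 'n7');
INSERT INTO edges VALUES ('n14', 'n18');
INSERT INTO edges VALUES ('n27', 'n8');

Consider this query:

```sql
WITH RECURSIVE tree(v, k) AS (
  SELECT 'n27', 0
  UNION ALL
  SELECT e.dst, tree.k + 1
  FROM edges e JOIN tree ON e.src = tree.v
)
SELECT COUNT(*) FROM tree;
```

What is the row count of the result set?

Base: (n27, k=0).
Iteration 1: edges from {n27} -> (n18, k=1), (n34, k=1), (n8, k=1).
Iteration 2: edges from {n18,n34,n8} -> (n18, k=2), (n34, k=2), (n7, k=2).
Iteration 3: edges from {n18,n34,n7} -> (n18, k=3).
Iteration 4: no outgoing edges from {n18}; recursion stops.
Total rows emitted: 8.

8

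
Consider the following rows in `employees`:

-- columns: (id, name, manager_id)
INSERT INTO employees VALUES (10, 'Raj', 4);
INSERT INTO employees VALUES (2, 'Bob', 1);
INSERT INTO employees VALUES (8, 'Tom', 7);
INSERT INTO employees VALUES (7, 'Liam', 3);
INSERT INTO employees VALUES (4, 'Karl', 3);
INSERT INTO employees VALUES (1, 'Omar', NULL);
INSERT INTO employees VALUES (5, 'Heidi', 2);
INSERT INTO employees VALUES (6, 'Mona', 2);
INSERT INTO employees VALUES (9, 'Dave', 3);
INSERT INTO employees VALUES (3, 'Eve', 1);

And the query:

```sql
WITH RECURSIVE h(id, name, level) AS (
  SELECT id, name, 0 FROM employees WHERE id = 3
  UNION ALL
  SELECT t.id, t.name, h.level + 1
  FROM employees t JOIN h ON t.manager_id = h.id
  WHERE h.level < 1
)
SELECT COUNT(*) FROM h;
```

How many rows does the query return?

4

Base: id=3 (Eve) at level 0.
Iteration 1: rows with manager_id in {3} -> Karl (id 4, level 1), Liam (id 7, level 1), Dave (id 9, level 1).
Iteration 2: level < 1 fails for all current rows; recursion stops.
Total rows emitted: 4.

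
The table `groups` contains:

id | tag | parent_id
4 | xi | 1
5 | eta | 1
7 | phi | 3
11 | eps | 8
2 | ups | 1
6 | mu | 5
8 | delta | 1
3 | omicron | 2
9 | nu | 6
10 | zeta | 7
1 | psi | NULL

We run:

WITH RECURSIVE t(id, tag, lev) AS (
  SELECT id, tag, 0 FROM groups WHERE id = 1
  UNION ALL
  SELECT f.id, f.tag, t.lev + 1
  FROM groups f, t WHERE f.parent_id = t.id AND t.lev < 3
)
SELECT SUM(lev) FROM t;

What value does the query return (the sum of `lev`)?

16

Base: id=1 (psi) at lev 0.
Iteration 1: rows with parent_id in {1} -> ups (id 2, lev 1), xi (id 4, lev 1), eta (id 5, lev 1), delta (id 8, lev 1).
Iteration 2: rows with parent_id in {2,4,5,8} -> omicron (id 3, lev 2), mu (id 6, lev 2), eps (id 11, lev 2).
Iteration 3: rows with parent_id in {3,6,11} -> phi (id 7, lev 3), nu (id 9, lev 3).
Iteration 4: lev < 3 fails for all current rows; recursion stops.
SUM(lev) = 0 + 1 + 1 + 1 + 1 + 2 + 2 + 2 + 3 + 3 = 16.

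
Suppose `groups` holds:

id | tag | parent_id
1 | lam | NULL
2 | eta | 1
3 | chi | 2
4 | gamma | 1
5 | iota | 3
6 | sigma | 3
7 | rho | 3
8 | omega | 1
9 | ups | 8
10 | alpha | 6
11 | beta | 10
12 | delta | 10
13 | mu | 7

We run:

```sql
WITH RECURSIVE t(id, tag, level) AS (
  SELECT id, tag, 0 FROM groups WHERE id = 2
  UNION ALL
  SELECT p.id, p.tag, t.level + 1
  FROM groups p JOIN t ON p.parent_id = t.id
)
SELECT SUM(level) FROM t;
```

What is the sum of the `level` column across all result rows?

21

Base: id=2 (eta) at level 0.
Iteration 1: rows with parent_id in {2} -> chi (id 3, level 1).
Iteration 2: rows with parent_id in {3} -> iota (id 5, level 2), sigma (id 6, level 2), rho (id 7, level 2).
Iteration 3: rows with parent_id in {5,6,7} -> alpha (id 10, level 3), mu (id 13, level 3).
Iteration 4: rows with parent_id in {10,13} -> beta (id 11, level 4), delta (id 12, level 4).
Iteration 5: no rows with parent_id in {11,12}; recursion stops.
SUM(level) = 0 + 1 + 2 + 2 + 2 + 3 + 3 + 4 + 4 = 21.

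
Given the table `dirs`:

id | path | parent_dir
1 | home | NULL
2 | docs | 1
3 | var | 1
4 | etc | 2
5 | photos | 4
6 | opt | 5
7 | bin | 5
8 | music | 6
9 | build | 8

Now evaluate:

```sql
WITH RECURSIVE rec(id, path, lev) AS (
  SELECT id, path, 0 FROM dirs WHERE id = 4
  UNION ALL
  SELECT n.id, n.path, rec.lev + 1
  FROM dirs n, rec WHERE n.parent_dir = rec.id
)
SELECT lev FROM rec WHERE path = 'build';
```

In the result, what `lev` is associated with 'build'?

4

Base: id=4 (etc) at lev 0.
Iteration 1: rows with parent_dir in {4} -> photos (id 5, lev 1).
Iteration 2: rows with parent_dir in {5} -> opt (id 6, lev 2), bin (id 7, lev 2).
Iteration 3: rows with parent_dir in {6,7} -> music (id 8, lev 3).
Iteration 4: rows with parent_dir in {8} -> build (id 9, lev 4).
Iteration 5: no rows with parent_dir in {9}; recursion stops.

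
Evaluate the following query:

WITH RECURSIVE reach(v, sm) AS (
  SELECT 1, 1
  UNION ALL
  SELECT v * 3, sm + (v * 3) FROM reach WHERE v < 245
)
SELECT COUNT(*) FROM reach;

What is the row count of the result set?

7

Base: v=1, sm=1.
Iteration 1: 1 < 245 holds -> v = 1 * 3 = 3, sm = 1 + 3 = 4.
Iteration 2: 3 < 245 holds -> v = 3 * 3 = 9, sm = 4 + 9 = 13.
Iteration 3: 9 < 245 holds -> v = 9 * 3 = 27, sm = 13 + 27 = 40.
Iteration 4: 27 < 245 holds -> v = 27 * 3 = 81, sm = 40 + 81 = 121.
Iteration 5: 81 < 245 holds -> v = 81 * 3 = 243, sm = 121 + 243 = 364.
Iteration 6: 243 < 245 holds -> v = 243 * 3 = 729, sm = 364 + 729 = 1093.
Iteration 7: 729 < 245 fails; recursion stops.
Total rows emitted: 7.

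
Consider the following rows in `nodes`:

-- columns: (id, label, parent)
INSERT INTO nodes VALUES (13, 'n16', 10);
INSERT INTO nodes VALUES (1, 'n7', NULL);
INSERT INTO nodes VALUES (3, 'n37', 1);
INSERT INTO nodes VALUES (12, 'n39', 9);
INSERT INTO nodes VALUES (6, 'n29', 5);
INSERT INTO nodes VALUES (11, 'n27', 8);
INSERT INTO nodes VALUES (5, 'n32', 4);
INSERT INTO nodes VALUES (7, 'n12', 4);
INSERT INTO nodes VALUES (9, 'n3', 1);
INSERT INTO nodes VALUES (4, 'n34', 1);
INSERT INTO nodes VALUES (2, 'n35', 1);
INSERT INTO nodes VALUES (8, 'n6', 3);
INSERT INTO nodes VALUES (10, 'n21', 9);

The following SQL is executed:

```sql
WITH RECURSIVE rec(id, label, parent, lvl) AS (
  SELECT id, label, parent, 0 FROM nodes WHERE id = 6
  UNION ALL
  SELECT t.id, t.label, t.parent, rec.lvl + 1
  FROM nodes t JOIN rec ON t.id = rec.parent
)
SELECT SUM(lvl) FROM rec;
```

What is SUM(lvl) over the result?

Base: id=6 (n29), parent=5, lvl 0.
Iteration 1: join on id=5 -> n32 (id 5, parent=4, lvl 1).
Iteration 2: join on id=4 -> n34 (id 4, parent=1, lvl 2).
Iteration 3: join on id=1 -> n7 (id 1, parent=NULL, lvl 3).
Iteration 4: parent is NULL; no match; recursion stops.
SUM(lvl) = 0 + 1 + 2 + 3 = 6.

6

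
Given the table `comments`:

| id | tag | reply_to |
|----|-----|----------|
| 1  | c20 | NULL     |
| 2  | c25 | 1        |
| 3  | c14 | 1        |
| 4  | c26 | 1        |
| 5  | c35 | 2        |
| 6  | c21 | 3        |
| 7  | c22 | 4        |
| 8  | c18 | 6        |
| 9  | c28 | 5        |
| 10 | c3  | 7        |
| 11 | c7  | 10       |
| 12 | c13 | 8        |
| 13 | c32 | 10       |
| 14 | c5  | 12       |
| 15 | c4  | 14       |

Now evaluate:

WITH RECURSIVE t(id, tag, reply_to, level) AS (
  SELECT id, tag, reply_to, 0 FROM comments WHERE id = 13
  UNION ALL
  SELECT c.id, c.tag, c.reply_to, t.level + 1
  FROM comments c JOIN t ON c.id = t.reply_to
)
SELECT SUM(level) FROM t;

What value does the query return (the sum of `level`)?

Base: id=13 (c32), reply_to=10, level 0.
Iteration 1: join on id=10 -> c3 (id 10, reply_to=7, level 1).
Iteration 2: join on id=7 -> c22 (id 7, reply_to=4, level 2).
Iteration 3: join on id=4 -> c26 (id 4, reply_to=1, level 3).
Iteration 4: join on id=1 -> c20 (id 1, reply_to=NULL, level 4).
Iteration 5: reply_to is NULL; no match; recursion stops.
SUM(level) = 0 + 1 + 2 + 3 + 4 = 10.

10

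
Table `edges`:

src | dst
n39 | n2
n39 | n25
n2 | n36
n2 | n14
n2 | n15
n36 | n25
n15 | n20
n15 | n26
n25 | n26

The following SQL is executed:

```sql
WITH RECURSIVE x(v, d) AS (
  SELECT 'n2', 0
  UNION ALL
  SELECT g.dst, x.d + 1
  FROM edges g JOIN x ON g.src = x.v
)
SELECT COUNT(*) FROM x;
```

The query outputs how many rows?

8

Base: (n2, d=0).
Iteration 1: edges from {n2} -> (n14, d=1), (n15, d=1), (n36, d=1).
Iteration 2: edges from {n14,n15,n36} -> (n20, d=2), (n25, d=2), (n26, d=2).
Iteration 3: edges from {n20,n25,n26} -> (n26, d=3).
Iteration 4: no outgoing edges from {n26}; recursion stops.
Total rows emitted: 8.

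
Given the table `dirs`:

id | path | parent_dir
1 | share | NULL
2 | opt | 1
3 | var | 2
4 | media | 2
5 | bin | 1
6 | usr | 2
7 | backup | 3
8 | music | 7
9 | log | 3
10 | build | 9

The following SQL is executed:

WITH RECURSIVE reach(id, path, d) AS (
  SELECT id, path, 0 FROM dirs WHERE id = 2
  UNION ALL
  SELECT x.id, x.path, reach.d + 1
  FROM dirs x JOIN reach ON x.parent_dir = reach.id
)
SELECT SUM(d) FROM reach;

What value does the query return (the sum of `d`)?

Base: id=2 (opt) at d 0.
Iteration 1: rows with parent_dir in {2} -> var (id 3, d 1), media (id 4, d 1), usr (id 6, d 1).
Iteration 2: rows with parent_dir in {3,4,6} -> backup (id 7, d 2), log (id 9, d 2).
Iteration 3: rows with parent_dir in {7,9} -> music (id 8, d 3), build (id 10, d 3).
Iteration 4: no rows with parent_dir in {8,10}; recursion stops.
SUM(d) = 0 + 1 + 1 + 1 + 2 + 2 + 3 + 3 = 13.

13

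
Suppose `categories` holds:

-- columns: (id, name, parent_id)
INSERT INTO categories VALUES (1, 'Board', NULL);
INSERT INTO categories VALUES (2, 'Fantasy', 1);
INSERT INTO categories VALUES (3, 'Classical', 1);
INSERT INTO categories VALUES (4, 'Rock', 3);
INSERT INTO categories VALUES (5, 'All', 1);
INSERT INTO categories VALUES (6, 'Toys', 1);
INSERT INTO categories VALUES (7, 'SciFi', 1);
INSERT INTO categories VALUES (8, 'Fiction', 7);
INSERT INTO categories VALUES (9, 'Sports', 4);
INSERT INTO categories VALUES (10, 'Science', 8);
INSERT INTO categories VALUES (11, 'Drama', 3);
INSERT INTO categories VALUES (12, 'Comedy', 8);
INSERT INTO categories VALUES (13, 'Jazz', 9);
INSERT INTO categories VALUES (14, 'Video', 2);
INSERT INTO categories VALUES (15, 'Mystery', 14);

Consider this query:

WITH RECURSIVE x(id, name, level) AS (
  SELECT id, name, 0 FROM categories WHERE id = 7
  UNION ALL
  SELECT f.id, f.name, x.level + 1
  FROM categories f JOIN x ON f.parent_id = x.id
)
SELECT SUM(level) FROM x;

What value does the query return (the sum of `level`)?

Base: id=7 (SciFi) at level 0.
Iteration 1: rows with parent_id in {7} -> Fiction (id 8, level 1).
Iteration 2: rows with parent_id in {8} -> Science (id 10, level 2), Comedy (id 12, level 2).
Iteration 3: no rows with parent_id in {10,12}; recursion stops.
SUM(level) = 0 + 1 + 2 + 2 = 5.

5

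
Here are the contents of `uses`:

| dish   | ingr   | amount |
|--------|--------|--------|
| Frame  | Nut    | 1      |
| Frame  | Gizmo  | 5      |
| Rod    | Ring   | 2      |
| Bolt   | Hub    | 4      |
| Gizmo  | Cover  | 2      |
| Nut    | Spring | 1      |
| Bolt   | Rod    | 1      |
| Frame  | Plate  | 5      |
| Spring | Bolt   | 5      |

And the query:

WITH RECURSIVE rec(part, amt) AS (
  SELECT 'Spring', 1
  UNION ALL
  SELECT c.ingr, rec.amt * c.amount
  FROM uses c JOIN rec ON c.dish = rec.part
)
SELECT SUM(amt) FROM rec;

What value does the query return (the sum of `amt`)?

Base: (Spring, amt=1).
Iteration 1: components of {Spring} -> Bolt = 1*5 = 5.
Iteration 2: components of {Bolt} -> Hub = 5*4 = 20, Rod = 5*1 = 5.
Iteration 3: components of {Hub,Rod} -> Ring = 5*2 = 10.
Iteration 4: no further components; recursion stops.
SUM(amt) = 1 + 5 + 5 + 20 + 10 = 41.

41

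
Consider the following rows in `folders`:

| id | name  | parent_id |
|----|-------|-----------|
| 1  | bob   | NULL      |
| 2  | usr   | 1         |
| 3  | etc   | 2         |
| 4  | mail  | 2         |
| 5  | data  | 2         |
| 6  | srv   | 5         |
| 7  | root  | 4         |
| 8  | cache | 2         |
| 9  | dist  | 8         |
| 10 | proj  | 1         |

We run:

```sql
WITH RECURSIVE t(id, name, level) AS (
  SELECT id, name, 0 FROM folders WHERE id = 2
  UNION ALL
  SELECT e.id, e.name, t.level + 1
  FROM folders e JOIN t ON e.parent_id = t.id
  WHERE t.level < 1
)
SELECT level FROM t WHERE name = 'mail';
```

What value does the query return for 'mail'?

1

Base: id=2 (usr) at level 0.
Iteration 1: rows with parent_id in {2} -> etc (id 3, level 1), mail (id 4, level 1), data (id 5, level 1), cache (id 8, level 1).
Iteration 2: level < 1 fails for all current rows; recursion stops.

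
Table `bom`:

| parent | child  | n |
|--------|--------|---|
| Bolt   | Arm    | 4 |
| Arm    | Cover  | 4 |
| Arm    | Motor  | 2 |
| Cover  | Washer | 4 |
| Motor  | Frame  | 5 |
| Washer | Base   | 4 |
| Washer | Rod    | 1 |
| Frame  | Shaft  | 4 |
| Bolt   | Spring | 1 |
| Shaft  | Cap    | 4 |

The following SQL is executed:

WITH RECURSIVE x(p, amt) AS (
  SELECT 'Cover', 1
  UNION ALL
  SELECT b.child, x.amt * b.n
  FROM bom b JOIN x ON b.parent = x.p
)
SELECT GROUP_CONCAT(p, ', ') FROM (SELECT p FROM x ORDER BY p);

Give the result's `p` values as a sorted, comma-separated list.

Base: (Cover, amt=1).
Iteration 1: components of {Cover} -> Washer = 1*4 = 4.
Iteration 2: components of {Washer} -> Base = 4*4 = 16, Rod = 4*1 = 4.
Iteration 3: no further components; recursion stops.

Base, Cover, Rod, Washer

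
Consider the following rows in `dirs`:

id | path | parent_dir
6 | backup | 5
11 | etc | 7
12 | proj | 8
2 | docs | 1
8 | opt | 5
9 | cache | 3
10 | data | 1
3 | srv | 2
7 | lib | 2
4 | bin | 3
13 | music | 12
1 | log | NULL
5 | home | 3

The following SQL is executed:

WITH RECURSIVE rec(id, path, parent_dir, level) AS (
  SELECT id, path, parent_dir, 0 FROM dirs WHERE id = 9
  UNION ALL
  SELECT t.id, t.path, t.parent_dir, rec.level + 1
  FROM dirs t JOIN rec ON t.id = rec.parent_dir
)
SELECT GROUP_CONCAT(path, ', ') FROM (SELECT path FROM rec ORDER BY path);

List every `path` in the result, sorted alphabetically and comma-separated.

Base: id=9 (cache), parent_dir=3, level 0.
Iteration 1: join on id=3 -> srv (id 3, parent_dir=2, level 1).
Iteration 2: join on id=2 -> docs (id 2, parent_dir=1, level 2).
Iteration 3: join on id=1 -> log (id 1, parent_dir=NULL, level 3).
Iteration 4: parent_dir is NULL; no match; recursion stops.

cache, docs, log, srv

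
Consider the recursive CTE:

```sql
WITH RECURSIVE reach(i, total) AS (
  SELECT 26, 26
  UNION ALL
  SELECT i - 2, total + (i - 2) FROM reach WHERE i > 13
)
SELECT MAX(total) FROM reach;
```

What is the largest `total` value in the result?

Base: i=26, total=26.
Iteration 1: 26 > 13 holds -> i = 26 - 2 = 24, total = 26 + 24 = 50.
Iteration 2: 24 > 13 holds -> i = 24 - 2 = 22, total = 50 + 22 = 72.
Iteration 3: 22 > 13 holds -> i = 22 - 2 = 20, total = 72 + 20 = 92.
Iteration 4: 20 > 13 holds -> i = 20 - 2 = 18, total = 92 + 18 = 110.
Iteration 5: 18 > 13 holds -> i = 18 - 2 = 16, total = 110 + 16 = 126.
Iteration 6: 16 > 13 holds -> i = 16 - 2 = 14, total = 126 + 14 = 140.
Iteration 7: 14 > 13 holds -> i = 14 - 2 = 12, total = 140 + 12 = 152.
Iteration 8: 12 > 13 fails; recursion stops.
total values: 26, 50, 72, 92, 110, 126, 140, 152; the maximum is 152.

152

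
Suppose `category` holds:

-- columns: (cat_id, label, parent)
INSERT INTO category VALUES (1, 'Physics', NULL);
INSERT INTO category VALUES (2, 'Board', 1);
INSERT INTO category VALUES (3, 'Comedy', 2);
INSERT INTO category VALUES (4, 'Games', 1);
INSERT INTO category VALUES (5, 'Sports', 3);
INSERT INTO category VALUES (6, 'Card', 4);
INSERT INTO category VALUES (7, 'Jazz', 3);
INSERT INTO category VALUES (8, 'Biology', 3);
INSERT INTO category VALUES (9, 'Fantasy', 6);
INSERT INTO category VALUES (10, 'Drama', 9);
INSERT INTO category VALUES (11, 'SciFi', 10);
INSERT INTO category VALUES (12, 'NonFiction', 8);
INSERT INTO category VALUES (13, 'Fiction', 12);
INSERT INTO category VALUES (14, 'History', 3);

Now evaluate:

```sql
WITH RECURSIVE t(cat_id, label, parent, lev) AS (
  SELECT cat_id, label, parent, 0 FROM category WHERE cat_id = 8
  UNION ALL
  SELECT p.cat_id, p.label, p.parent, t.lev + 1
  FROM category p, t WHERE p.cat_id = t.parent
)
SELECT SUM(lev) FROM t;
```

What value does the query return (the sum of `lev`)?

6

Base: cat_id=8 (Biology), parent=3, lev 0.
Iteration 1: join on cat_id=3 -> Comedy (id 3, parent=2, lev 1).
Iteration 2: join on cat_id=2 -> Board (id 2, parent=1, lev 2).
Iteration 3: join on cat_id=1 -> Physics (id 1, parent=NULL, lev 3).
Iteration 4: parent is NULL; no match; recursion stops.
SUM(lev) = 0 + 1 + 2 + 3 = 6.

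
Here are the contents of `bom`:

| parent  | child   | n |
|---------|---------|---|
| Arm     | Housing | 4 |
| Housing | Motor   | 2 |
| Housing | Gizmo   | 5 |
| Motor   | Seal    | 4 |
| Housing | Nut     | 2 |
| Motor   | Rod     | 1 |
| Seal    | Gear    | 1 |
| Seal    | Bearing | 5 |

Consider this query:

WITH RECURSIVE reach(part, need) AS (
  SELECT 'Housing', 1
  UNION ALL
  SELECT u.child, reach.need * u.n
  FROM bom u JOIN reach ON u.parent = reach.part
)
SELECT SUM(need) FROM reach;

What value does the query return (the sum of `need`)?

68

Base: (Housing, need=1).
Iteration 1: components of {Housing} -> Gizmo = 1*5 = 5, Motor = 1*2 = 2, Nut = 1*2 = 2.
Iteration 2: components of {Gizmo,Motor,Nut} -> Rod = 2*1 = 2, Seal = 2*4 = 8.
Iteration 3: components of {Rod,Seal} -> Bearing = 8*5 = 40, Gear = 8*1 = 8.
Iteration 4: no further components; recursion stops.
SUM(need) = 1 + 2 + 5 + 2 + 8 + 2 + 8 + 40 = 68.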